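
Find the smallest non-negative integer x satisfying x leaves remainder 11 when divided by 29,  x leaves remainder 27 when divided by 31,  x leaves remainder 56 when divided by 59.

21355

The moduli are pairwise coprime; N = 29·31·59 = 53041.
N/29 = 1829; 1829 ≡ 2 (mod 29); 2·15 ≡ 1, so inverse 15.
N/31 = 1711; 1711 ≡ 6 (mod 31); 6·26 ≡ 1, so inverse 26.
N/59 = 899; 899 ≡ 14 (mod 59); 14·38 ≡ 1, so inverse 38.
x ≡ 11·1829·15 + 27·1711·26 + 56·899·38 = 3415979.
3415979 mod 53041 = 21355.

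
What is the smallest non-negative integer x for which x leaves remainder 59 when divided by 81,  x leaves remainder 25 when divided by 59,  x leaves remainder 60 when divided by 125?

552560

The moduli are pairwise coprime; N = 81·59·125 = 597375.
N/81 = 7375; 7375 ≡ 4 (mod 81); 4·61 ≡ 1, so inverse 61.
N/59 = 10125; 10125 ≡ 36 (mod 59); 36·41 ≡ 1, so inverse 41.
N/125 = 4779; 4779 ≡ 29 (mod 125); 29·69 ≡ 1, so inverse 69.
x ≡ 59·7375·61 + 25·10125·41 + 60·4779·69 = 56705810.
56705810 mod 597375 = 552560.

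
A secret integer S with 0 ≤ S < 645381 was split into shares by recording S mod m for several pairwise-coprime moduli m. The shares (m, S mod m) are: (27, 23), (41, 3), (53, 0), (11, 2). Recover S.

From S ≡ 23 (mod 27) write S = 23 + 27t. Substituting into S ≡ 3 (mod 41) gives 27t ≡ 21 (mod 41), and since 27⁻¹ ≡ 38 (mod 41), t ≡ 19. Hence S ≡ 23 + 27·19 = 536 (mod 1107).
From S ≡ 536 (mod 1107) write S = 536 + 1107t. Substituting into S ≡ 0 (mod 53) gives 1107t ≡ 47 (mod 53), and since 47⁻¹ ≡ 44 (mod 53), t ≡ 1. Hence S ≡ 536 + 1107·1 = 1643 (mod 58671).
From S ≡ 1643 (mod 58671) write S = 1643 + 58671t. Substituting into S ≡ 2 (mod 11) gives 58671t ≡ 9 (mod 11), and since 8⁻¹ ≡ 7 (mod 11), t ≡ 8. Hence S ≡ 1643 + 58671·8 = 471011 (mod 645381).

471011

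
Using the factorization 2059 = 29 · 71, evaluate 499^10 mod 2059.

1379

Mod 29: 499 ≡ 6; 6^10 ≡ 16 (mod 29).
Mod 71: 499 ≡ 2; 2^10 ≡ 30 (mod 71).
Combine by CRT: x ≡ 16 (mod 29), x ≡ 30 (mod 71) ⇒ x ≡ 1379 (mod 2059).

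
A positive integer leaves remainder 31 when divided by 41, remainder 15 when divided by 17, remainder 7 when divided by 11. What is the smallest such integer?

From a ≡ 31 (mod 41) write a = 31 + 41t. Substituting into a ≡ 15 (mod 17) gives 41t ≡ 1 (mod 17), and since 7⁻¹ ≡ 5 (mod 17), t ≡ 5. Hence a ≡ 31 + 41·5 = 236 (mod 697).
From a ≡ 236 (mod 697) write a = 236 + 697t. Substituting into a ≡ 7 (mod 11) gives 697t ≡ 2 (mod 11), and since 4⁻¹ ≡ 3 (mod 11), t ≡ 6. Hence a ≡ 236 + 697·6 = 4418 (mod 7667).

4418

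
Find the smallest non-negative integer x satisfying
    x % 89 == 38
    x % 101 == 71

6535

From x ≡ 38 (mod 89) write x = 38 + 89t. Substituting into x ≡ 71 (mod 101) gives 89t ≡ 33 (mod 101), and since 89⁻¹ ≡ 42 (mod 101), t ≡ 73. Hence x ≡ 38 + 89·73 = 6535 (mod 8989).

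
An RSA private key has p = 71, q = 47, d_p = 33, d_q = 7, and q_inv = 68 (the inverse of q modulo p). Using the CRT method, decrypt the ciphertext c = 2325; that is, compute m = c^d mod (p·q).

1759

m₁ = c^(d_p) mod p: c ≡ 53 (mod 71), and 53^33 mod 71 = 55.
m₂ = c^(d_q) mod q: c ≡ 22 (mod 47), and 22^7 mod 47 = 20.
h = q_inv·(m₁ − m₂) mod p = 68·(55 − 20) mod 71 = 37.
m = m₂ + h·q = 20 + 37·47 = 1759.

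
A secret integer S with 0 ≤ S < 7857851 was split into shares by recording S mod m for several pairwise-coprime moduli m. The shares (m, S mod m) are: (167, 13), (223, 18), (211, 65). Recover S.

6662812

Combine the congruences pairwise.
From S ≡ 13 (mod 167) write S = 13 + 167t. Substituting into S ≡ 18 (mod 223) gives 167t ≡ 5 (mod 223), and since 167⁻¹ ≡ 219 (mod 223), t ≡ 203. Hence S ≡ 13 + 167·203 = 33914 (mod 37241).
From S ≡ 33914 (mod 37241) write S = 33914 + 37241t. Substituting into S ≡ 65 (mod 211) gives 37241t ≡ 122 (mod 211), and since 105⁻¹ ≡ 209 (mod 211), t ≡ 178. Hence S ≡ 33914 + 37241·178 = 6662812 (mod 7857851).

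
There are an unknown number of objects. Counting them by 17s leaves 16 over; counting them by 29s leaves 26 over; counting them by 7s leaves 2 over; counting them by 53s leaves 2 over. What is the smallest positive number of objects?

170662

The moduli are pairwise coprime; M = 17·29·7·53 = 182903.
M/17 = 10759; 10759 ≡ 15 (mod 17); 15·8 ≡ 1, so inverse 8.
M/29 = 6307; 6307 ≡ 14 (mod 29); 14·27 ≡ 1, so inverse 27.
M/7 = 26129; 26129 ≡ 5 (mod 7); 5·3 ≡ 1, so inverse 3.
M/53 = 3451; 3451 ≡ 6 (mod 53); 6·9 ≡ 1, so inverse 9.
N ≡ 16·10759·8 + 26·6307·27 + 2·26129·3 + 2·3451·9 = 6023558.
6023558 mod 182903 = 170662.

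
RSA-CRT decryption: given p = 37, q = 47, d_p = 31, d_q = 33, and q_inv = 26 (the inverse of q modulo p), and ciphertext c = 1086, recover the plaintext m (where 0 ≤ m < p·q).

m₁ = c^(d_p) mod p: c ≡ 13 (mod 37), and 13^31 mod 37 = 18.
m₂ = c^(d_q) mod q: c ≡ 5 (mod 47), and 5^33 mod 47 = 35.
h = q_inv·(m₁ − m₂) mod p = 26·(18 − 35) mod 37 = 2.
m = m₂ + h·q = 35 + 2·47 = 129.

129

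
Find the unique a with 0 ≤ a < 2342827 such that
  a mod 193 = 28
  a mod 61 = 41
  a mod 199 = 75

1221139

The moduli are pairwise coprime; N = 193·61·199 = 2342827.
N/193 = 12139; 12139 ≡ 173 (mod 193); 173·164 ≡ 1, so inverse 164.
N/61 = 38407; 38407 ≡ 38 (mod 61); 38·53 ≡ 1, so inverse 53.
N/199 = 11773; 11773 ≡ 32 (mod 199); 32·56 ≡ 1, so inverse 56.
a ≡ 28·12139·164 + 41·38407·53 + 75·11773·56 = 188647299.
188647299 mod 2342827 = 1221139.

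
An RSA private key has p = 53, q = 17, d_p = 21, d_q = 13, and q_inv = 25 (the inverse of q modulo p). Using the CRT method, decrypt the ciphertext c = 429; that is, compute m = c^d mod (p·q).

769

m₁ = c^(d_p) mod p: c ≡ 5 (mod 53), and 5^21 mod 53 = 27.
m₂ = c^(d_q) mod q: c ≡ 4 (mod 17), and 4^13 mod 17 = 4.
h = q_inv·(m₁ − m₂) mod p = 25·(27 − 4) mod 53 = 45.
m = m₂ + h·q = 4 + 45·17 = 769.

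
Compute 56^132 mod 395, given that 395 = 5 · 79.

1

Mod 5: 56 ≡ 1; since 4 | 132, by Fermat 1^132 ≡ 1 (mod 5).
Mod 79: 56 ≡ 56; by Fermat, exponent reduces to 132 mod 78 = 54; 56^54 ≡ 1 (mod 79).
Combine by CRT: x ≡ 1 (mod 5), x ≡ 1 (mod 79) ⇒ x ≡ 1 (mod 395).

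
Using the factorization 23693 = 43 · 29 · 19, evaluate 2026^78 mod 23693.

14612

Mod 43: 2026 ≡ 5; by Fermat, exponent reduces to 78 mod 42 = 36; 5^36 ≡ 35 (mod 43).
Mod 29: 2026 ≡ 25; by Fermat, exponent reduces to 78 mod 28 = 22; 25^22 ≡ 25 (mod 29).
Mod 19: 2026 ≡ 12; by Fermat, exponent reduces to 78 mod 18 = 6; 12^6 ≡ 1 (mod 19).
Combine by CRT: x ≡ 35 (mod 43), x ≡ 25 (mod 29), x ≡ 1 (mod 19) ⇒ x ≡ 14612 (mod 23693).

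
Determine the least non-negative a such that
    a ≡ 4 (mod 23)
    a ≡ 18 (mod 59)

372

Combine the congruences pairwise.
From a ≡ 4 (mod 23) write a = 4 + 23t. Substituting into a ≡ 18 (mod 59) gives 23t ≡ 14 (mod 59), and since 23⁻¹ ≡ 18 (mod 59), t ≡ 16. Hence a ≡ 4 + 23·16 = 372 (mod 1357).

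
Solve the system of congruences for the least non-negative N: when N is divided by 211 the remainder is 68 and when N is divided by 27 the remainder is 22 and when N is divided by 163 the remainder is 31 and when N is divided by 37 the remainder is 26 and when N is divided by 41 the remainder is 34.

The moduli are pairwise coprime; M = 211·27·163·37·41 = 1408702887.
M/211 = 6676317; 6676317 ≡ 66 (mod 211); 66·16 ≡ 1, so inverse 16.
M/27 = 52174181; 52174181 ≡ 2 (mod 27); 2·14 ≡ 1, so inverse 14.
M/163 = 8642349; 8642349 ≡ 89 (mod 163); 89·11 ≡ 1, so inverse 11.
M/37 = 38073051; 38073051 ≡ 14 (mod 37); 14·8 ≡ 1, so inverse 8.
M/41 = 34358607; 34358607 ≡ 33 (mod 41); 33·5 ≡ 1, so inverse 5.
N ≡ 68·6676317·16 + 22·52174181·14 + 31·8642349·11 + 26·38073051·8 + 34·34358607·5 = 40040679451.
40040679451 mod 1408702887 = 596998615.

596998615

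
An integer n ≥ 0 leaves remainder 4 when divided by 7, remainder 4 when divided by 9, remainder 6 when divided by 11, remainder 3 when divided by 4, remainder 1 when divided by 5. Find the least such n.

The moduli are pairwise coprime; M = 7·9·11·4·5 = 13860.
M/7 = 1980; 1980 ≡ 6 (mod 7); 6·6 ≡ 1, so inverse 6.
M/9 = 1540; 1540 ≡ 1 (mod 9), inverse 1.
M/11 = 1260; 1260 ≡ 6 (mod 11); 6·2 ≡ 1, so inverse 2.
M/4 = 3465; 3465 ≡ 1 (mod 4), inverse 1.
M/5 = 2772; 2772 ≡ 2 (mod 5); 2·3 ≡ 1, so inverse 3.
n ≡ 4·1980·6 + 4·1540·1 + 6·1260·2 + 3·3465·1 + 1·2772·3 = 87511.
87511 mod 13860 = 4351.

4351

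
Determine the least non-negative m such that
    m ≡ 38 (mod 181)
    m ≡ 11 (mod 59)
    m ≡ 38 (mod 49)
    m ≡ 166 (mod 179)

From m ≡ 38 (mod 181) write m = 38 + 181t. Substituting into m ≡ 11 (mod 59) gives 181t ≡ 32 (mod 59), and since 4⁻¹ ≡ 15 (mod 59), t ≡ 8. Hence m ≡ 38 + 181·8 = 1486 (mod 10679).
From m ≡ 1486 (mod 10679) write m = 1486 + 10679t. Substituting into m ≡ 38 (mod 49) gives 10679t ≡ 22 (mod 49), and since 46⁻¹ ≡ 16 (mod 49), t ≡ 9. Hence m ≡ 1486 + 10679·9 = 97597 (mod 523271).
From m ≡ 97597 (mod 523271) write m = 97597 + 523271t. Substituting into m ≡ 166 (mod 179) gives 523271t ≡ 124 (mod 179), and since 54⁻¹ ≡ 63 (mod 179), t ≡ 115. Hence m ≡ 97597 + 523271·115 = 60273762 (mod 93665509).

60273762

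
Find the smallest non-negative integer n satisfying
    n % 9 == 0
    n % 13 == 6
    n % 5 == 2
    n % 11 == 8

The moduli are pairwise coprime; M = 9·13·5·11 = 6435.
M/9 = 715; 715 ≡ 4 (mod 9); 4·7 ≡ 1, so inverse 7.
M/13 = 495; 495 ≡ 1 (mod 13), inverse 1.
M/5 = 1287; 1287 ≡ 2 (mod 5); 2·3 ≡ 1, so inverse 3.
M/11 = 585; 585 ≡ 2 (mod 11); 2·6 ≡ 1, so inverse 6.
n ≡ 0·715·7 + 6·495·1 + 2·1287·3 + 8·585·6 = 38772.
38772 mod 6435 = 162.

162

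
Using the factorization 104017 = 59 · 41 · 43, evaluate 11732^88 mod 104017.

Mod 59: 11732 ≡ 50; by Fermat, exponent reduces to 88 mod 58 = 30; 50^30 ≡ 9 (mod 59).
Mod 41: 11732 ≡ 6; by Fermat, exponent reduces to 88 mod 40 = 8; 6^8 ≡ 10 (mod 41).
Mod 43: 11732 ≡ 36; by Fermat, exponent reduces to 88 mod 42 = 4; 36^4 ≡ 36 (mod 43).
Combine by CRT: x ≡ 9 (mod 59), x ≡ 10 (mod 41), x ≡ 36 (mod 43) ⇒ x ≡ 73523 (mod 104017).

73523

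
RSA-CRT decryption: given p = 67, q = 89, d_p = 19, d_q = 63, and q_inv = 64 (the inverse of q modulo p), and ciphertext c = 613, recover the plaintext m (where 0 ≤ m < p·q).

m₁ = c^(d_p) mod p: c ≡ 10 (mod 67), and 10^19 mod 67 = 6.
m₂ = c^(d_q) mod q: c ≡ 79 (mod 89), and 79^63 mod 89 = 17.
h = q_inv·(m₁ − m₂) mod p = 64·(6 − 17) mod 67 = 33.
m = m₂ + h·q = 17 + 33·89 = 2954.

2954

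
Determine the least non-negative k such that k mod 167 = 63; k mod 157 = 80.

23944

From k ≡ 63 (mod 167) write k = 63 + 167t. Substituting into k ≡ 80 (mod 157) gives 167t ≡ 17 (mod 157), and since 10⁻¹ ≡ 110 (mod 157), t ≡ 143. Hence k ≡ 63 + 167·143 = 23944 (mod 26219).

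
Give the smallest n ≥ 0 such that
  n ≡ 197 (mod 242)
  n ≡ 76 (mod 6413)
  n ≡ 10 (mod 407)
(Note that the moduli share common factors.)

83445

Combine the congruences pairwise.
gcd(242, 6413) = 121 and 121 | (76 − 197), so the pair is consistent; merging gives n ≡ 6489 (mod 12826), where 12826 = lcm(242, 6413).
gcd(12826, 407) = 11 and 11 | (10 − 6489), so the pair is consistent; merging gives n ≡ 83445 (mod 474562), where 474562 = lcm(12826, 407).
The solution is unique modulo lcm(242, 6413, 407) = 474562.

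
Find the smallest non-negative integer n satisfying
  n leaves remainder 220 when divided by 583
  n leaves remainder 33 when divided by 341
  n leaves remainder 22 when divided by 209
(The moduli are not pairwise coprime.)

340692

Combine the congruences pairwise.
gcd(583, 341) = 11 and 11 | (33 − 220), so the pair is consistent; merging gives n ≡ 15378 (mod 18073), where 18073 = lcm(583, 341).
gcd(18073, 209) = 11 and 11 | (22 − 15378), so the pair is consistent; merging gives n ≡ 340692 (mod 343387), where 343387 = lcm(18073, 209).
The solution is unique modulo lcm(583, 341, 209) = 343387.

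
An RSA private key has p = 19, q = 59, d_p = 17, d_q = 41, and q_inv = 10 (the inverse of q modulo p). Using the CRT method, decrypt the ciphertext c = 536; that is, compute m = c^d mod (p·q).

m₁ = c^(d_p) mod p: c ≡ 4 (mod 19), and 4^17 mod 19 = 5.
m₂ = c^(d_q) mod q: c ≡ 5 (mod 59), and 5^41 mod 59 = 41.
h = q_inv·(m₁ − m₂) mod p = 10·(5 − 41) mod 19 = 1.
m = m₂ + h·q = 41 + 1·59 = 100.

100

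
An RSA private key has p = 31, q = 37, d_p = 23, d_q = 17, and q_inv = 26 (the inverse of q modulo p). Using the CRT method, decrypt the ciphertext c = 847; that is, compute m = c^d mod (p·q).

m₁ = c^(d_p) mod p: c ≡ 10 (mod 31), and 10^23 mod 31 = 14.
m₂ = c^(d_q) mod q: c ≡ 33 (mod 37), and 33^17 mod 37 = 9.
h = q_inv·(m₁ − m₂) mod p = 26·(14 − 9) mod 31 = 6.
m = m₂ + h·q = 9 + 6·37 = 231.

231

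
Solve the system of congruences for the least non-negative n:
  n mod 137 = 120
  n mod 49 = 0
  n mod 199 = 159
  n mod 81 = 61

Combine the congruences pairwise.
From n ≡ 120 (mod 137) write n = 120 + 137t. Substituting into n ≡ 0 (mod 49) gives 137t ≡ 27 (mod 49), and since 39⁻¹ ≡ 44 (mod 49), t ≡ 12. Hence n ≡ 120 + 137·12 = 1764 (mod 6713).
From n ≡ 1764 (mod 6713) write n = 1764 + 6713t. Substituting into n ≡ 159 (mod 199) gives 6713t ≡ 186 (mod 199), and since 146⁻¹ ≡ 15 (mod 199), t ≡ 4. Hence n ≡ 1764 + 6713·4 = 28616 (mod 1335887).
From n ≡ 28616 (mod 1335887) write n = 28616 + 1335887t. Substituting into n ≡ 61 (mod 81) gives 1335887t ≡ 38 (mod 81), and since 35⁻¹ ≡ 44 (mod 81), t ≡ 52. Hence n ≡ 28616 + 1335887·52 = 69494740 (mod 108206847).

69494740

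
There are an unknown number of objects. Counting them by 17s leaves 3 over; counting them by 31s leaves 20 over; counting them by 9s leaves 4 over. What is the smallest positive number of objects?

From N ≡ 3 (mod 17) write N = 3 + 17t. Substituting into N ≡ 20 (mod 31) gives 17t ≡ 17 (mod 31), and since 17⁻¹ ≡ 11 (mod 31), t ≡ 1. Hence N ≡ 3 + 17·1 = 20 (mod 527).
From N ≡ 20 (mod 527) write N = 20 + 527t. Substituting into N ≡ 4 (mod 9) gives 527t ≡ 2 (mod 9), and since 5⁻¹ ≡ 2 (mod 9), t ≡ 4. Hence N ≡ 20 + 527·4 = 2128 (mod 4743).

2128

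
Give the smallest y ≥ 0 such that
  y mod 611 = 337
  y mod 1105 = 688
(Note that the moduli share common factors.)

4003

gcd(611, 1105) = 13 and 13 | (688 − 337), so the pair is consistent; merging gives y ≡ 4003 (mod 51935), where 51935 = lcm(611, 1105).
The solution is unique modulo lcm(611, 1105) = 51935.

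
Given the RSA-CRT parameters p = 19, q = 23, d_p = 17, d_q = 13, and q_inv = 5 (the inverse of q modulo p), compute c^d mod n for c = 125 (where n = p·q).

m₁ = c^(d_p) mod p: c ≡ 11 (mod 19), and 11^17 mod 19 = 7.
m₂ = c^(d_q) mod q: c ≡ 10 (mod 23), and 10^13 mod 23 = 15.
h = q_inv·(m₁ − m₂) mod p = 5·(7 − 15) mod 19 = 17.
m = m₂ + h·q = 15 + 17·23 = 406.

406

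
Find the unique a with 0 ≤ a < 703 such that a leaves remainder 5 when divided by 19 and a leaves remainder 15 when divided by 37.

From a ≡ 5 (mod 19) write a = 5 + 19t. Substituting into a ≡ 15 (mod 37) gives 19t ≡ 10 (mod 37), and since 19⁻¹ ≡ 2 (mod 37), t ≡ 20. Hence a ≡ 5 + 19·20 = 385 (mod 703).

385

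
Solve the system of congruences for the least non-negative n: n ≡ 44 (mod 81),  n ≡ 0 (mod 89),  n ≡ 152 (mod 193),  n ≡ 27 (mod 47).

45377540

From n ≡ 44 (mod 81) write n = 44 + 81t. Substituting into n ≡ 0 (mod 89) gives 81t ≡ 45 (mod 89), and since 81⁻¹ ≡ 11 (mod 89), t ≡ 50. Hence n ≡ 44 + 81·50 = 4094 (mod 7209).
From n ≡ 4094 (mod 7209) write n = 4094 + 7209t. Substituting into n ≡ 152 (mod 193) gives 7209t ≡ 111 (mod 193), and since 68⁻¹ ≡ 88 (mod 193), t ≡ 118. Hence n ≡ 4094 + 7209·118 = 854756 (mod 1391337).
From n ≡ 854756 (mod 1391337) write n = 854756 + 1391337t. Substituting into n ≡ 27 (mod 47) gives 1391337t ≡ 13 (mod 47), and since 43⁻¹ ≡ 35 (mod 47), t ≡ 32. Hence n ≡ 854756 + 1391337·32 = 45377540 (mod 65392839).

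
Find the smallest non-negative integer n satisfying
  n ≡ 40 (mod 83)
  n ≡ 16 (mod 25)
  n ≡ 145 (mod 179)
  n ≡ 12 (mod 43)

3083241

Combine the congruences pairwise.
From n ≡ 40 (mod 83) write n = 40 + 83t. Substituting into n ≡ 16 (mod 25) gives 83t ≡ 1 (mod 25), and since 8⁻¹ ≡ 22 (mod 25), t ≡ 22. Hence n ≡ 40 + 83·22 = 1866 (mod 2075).
From n ≡ 1866 (mod 2075) write n = 1866 + 2075t. Substituting into n ≡ 145 (mod 179) gives 2075t ≡ 69 (mod 179), and since 106⁻¹ ≡ 76 (mod 179), t ≡ 53. Hence n ≡ 1866 + 2075·53 = 111841 (mod 371425).
From n ≡ 111841 (mod 371425) write n = 111841 + 371425t. Substituting into n ≡ 12 (mod 43) gives 371425t ≡ 14 (mod 43), and since 34⁻¹ ≡ 19 (mod 43), t ≡ 8. Hence n ≡ 111841 + 371425·8 = 3083241 (mod 15971275).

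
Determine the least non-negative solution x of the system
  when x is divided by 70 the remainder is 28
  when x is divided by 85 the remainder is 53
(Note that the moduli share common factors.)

308

Combine the congruences pairwise.
gcd(70, 85) = 5 and 5 | (53 − 28), so the pair is consistent; merging gives x ≡ 308 (mod 1190), where 1190 = lcm(70, 85).
The solution is unique modulo lcm(70, 85) = 1190.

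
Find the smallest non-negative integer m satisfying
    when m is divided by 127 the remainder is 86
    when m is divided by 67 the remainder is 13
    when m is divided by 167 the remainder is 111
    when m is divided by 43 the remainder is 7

54366627

The moduli are pairwise coprime; N = 127·67·167·43 = 61103129.
N/127 = 481127; 481127 ≡ 51 (mod 127); 51·5 ≡ 1, so inverse 5.
N/67 = 911987; 911987 ≡ 50 (mod 67); 50·63 ≡ 1, so inverse 63.
N/167 = 365887; 365887 ≡ 157 (mod 167); 157·50 ≡ 1, so inverse 50.
N/43 = 1421003; 1421003 ≡ 25 (mod 43); 25·31 ≡ 1, so inverse 31.
m ≡ 86·481127·5 + 13·911987·63 + 111·365887·50 + 7·1421003·31 = 3292832464.
3292832464 mod 61103129 = 54366627.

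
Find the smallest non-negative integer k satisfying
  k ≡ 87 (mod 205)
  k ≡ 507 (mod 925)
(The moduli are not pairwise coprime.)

gcd(205, 925) = 5 and 5 | (507 − 87), so the pair is consistent; merging gives k ≡ 34732 (mod 37925), where 37925 = lcm(205, 925).
The solution is unique modulo lcm(205, 925) = 37925.

34732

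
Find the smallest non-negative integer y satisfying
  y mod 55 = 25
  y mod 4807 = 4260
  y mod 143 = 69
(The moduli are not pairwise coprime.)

220575

gcd(55, 4807) = 11 and 11 | (4260 − 25), so the pair is consistent; merging gives y ≡ 4260 (mod 24035), where 24035 = lcm(55, 4807).
gcd(24035, 143) = 11 and 11 | (69 − 4260), so the pair is consistent; merging gives y ≡ 220575 (mod 312455), where 312455 = lcm(24035, 143).
The solution is unique modulo lcm(55, 4807, 143) = 312455.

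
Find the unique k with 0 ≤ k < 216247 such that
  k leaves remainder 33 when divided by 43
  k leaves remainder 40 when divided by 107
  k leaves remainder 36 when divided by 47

42947

Combine the congruences pairwise.
From k ≡ 33 (mod 43) write k = 33 + 43t. Substituting into k ≡ 40 (mod 107) gives 43t ≡ 7 (mod 107), and since 43⁻¹ ≡ 5 (mod 107), t ≡ 35. Hence k ≡ 33 + 43·35 = 1538 (mod 4601).
From k ≡ 1538 (mod 4601) write k = 1538 + 4601t. Substituting into k ≡ 36 (mod 47) gives 4601t ≡ 2 (mod 47), and since 42⁻¹ ≡ 28 (mod 47), t ≡ 9. Hence k ≡ 1538 + 4601·9 = 42947 (mod 216247).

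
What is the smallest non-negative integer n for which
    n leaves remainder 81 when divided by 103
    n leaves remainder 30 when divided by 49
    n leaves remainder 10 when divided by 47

199901

The moduli are pairwise coprime; M = 103·49·47 = 237209.
M/103 = 2303; 2303 ≡ 37 (mod 103); 37·39 ≡ 1, so inverse 39.
M/49 = 4841; 4841 ≡ 39 (mod 49); 39·44 ≡ 1, so inverse 44.
M/47 = 5047; 5047 ≡ 18 (mod 47); 18·34 ≡ 1, so inverse 34.
n ≡ 81·2303·39 + 30·4841·44 + 10·5047·34 = 15381277.
15381277 mod 237209 = 199901.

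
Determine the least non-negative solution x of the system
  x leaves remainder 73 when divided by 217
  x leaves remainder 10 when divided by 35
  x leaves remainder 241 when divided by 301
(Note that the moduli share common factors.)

8970

gcd(217, 35) = 7 and 7 | (10 − 73), so the pair is consistent; merging gives x ≡ 290 (mod 1085), where 1085 = lcm(217, 35).
gcd(1085, 301) = 7 and 7 | (241 − 290), so the pair is consistent; merging gives x ≡ 8970 (mod 46655), where 46655 = lcm(1085, 301).
The solution is unique modulo lcm(217, 35, 301) = 46655.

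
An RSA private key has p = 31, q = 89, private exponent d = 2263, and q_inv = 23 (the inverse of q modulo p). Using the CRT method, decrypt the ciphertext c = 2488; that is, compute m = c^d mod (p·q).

1659

d_p = d mod (p−1) = 2263 mod 30 = 13; d_q = d mod (q−1) = 63.
m₁ = c^(d_p) mod p: c ≡ 8 (mod 31), and 8^13 mod 31 = 16.
m₂ = c^(d_q) mod q: c ≡ 85 (mod 89), and 85^63 mod 89 = 57.
h = q_inv·(m₁ − m₂) mod p = 23·(16 − 57) mod 31 = 18.
m = m₂ + h·q = 57 + 18·89 = 1659.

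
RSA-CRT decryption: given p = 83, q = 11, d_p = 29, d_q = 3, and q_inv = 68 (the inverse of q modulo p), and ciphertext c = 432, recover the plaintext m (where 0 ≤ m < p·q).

m₁ = c^(d_p) mod p: c ≡ 17 (mod 83), and 17^29 mod 83 = 61.
m₂ = c^(d_q) mod q: c ≡ 3 (mod 11), and 3^3 mod 11 = 5.
h = q_inv·(m₁ − m₂) mod p = 68·(61 − 5) mod 83 = 73.
m = m₂ + h·q = 5 + 73·11 = 808.

808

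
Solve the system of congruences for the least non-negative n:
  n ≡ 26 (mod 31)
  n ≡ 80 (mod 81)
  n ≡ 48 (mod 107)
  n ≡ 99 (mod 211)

From n ≡ 26 (mod 31) write n = 26 + 31t. Substituting into n ≡ 80 (mod 81) gives 31t ≡ 54 (mod 81), and since 31⁻¹ ≡ 34 (mod 81), t ≡ 54. Hence n ≡ 26 + 31·54 = 1700 (mod 2511).
From n ≡ 1700 (mod 2511) write n = 1700 + 2511t. Substituting into n ≡ 48 (mod 107) gives 2511t ≡ 60 (mod 107), and since 50⁻¹ ≡ 15 (mod 107), t ≡ 44. Hence n ≡ 1700 + 2511·44 = 112184 (mod 268677).
From n ≡ 112184 (mod 268677) write n = 112184 + 268677t. Substituting into n ≡ 99 (mod 211) gives 268677t ≡ 167 (mod 211), and since 74⁻¹ ≡ 77 (mod 211), t ≡ 199. Hence n ≡ 112184 + 268677·199 = 53578907 (mod 56690847).

53578907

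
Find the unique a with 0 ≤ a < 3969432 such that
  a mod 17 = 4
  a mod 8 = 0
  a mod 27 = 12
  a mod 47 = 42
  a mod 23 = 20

3069048

The moduli are pairwise coprime; N = 17·8·27·47·23 = 3969432.
N/17 = 233496; 233496 ≡ 1 (mod 17), inverse 1.
N/8 = 496179; 496179 ≡ 3 (mod 8); 3·3 ≡ 1, so inverse 3.
N/27 = 147016; 147016 ≡ 1 (mod 27), inverse 1.
N/47 = 84456; 84456 ≡ 44 (mod 47); 44·31 ≡ 1, so inverse 31.
N/23 = 172584; 172584 ≡ 15 (mod 23); 15·20 ≡ 1, so inverse 20.
a ≡ 4·233496·1 + 0·496179·3 + 12·147016·1 + 42·84456·31 + 20·172584·20 = 181693488.
181693488 mod 3969432 = 3069048.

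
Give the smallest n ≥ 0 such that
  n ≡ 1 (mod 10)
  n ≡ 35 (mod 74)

331

gcd(10, 74) = 2 and 2 | (35 − 1), so the pair is consistent; merging gives n ≡ 331 (mod 370), where 370 = lcm(10, 74).
The solution is unique modulo lcm(10, 74) = 370.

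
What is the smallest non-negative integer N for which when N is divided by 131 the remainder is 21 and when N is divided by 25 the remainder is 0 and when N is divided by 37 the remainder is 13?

102725

The moduli are pairwise coprime; M = 131·25·37 = 121175.
M/131 = 925; 925 ≡ 8 (mod 131); 8·82 ≡ 1, so inverse 82.
M/25 = 4847; 4847 ≡ 22 (mod 25); 22·8 ≡ 1, so inverse 8.
M/37 = 3275; 3275 ≡ 19 (mod 37); 19·2 ≡ 1, so inverse 2.
N ≡ 21·925·82 + 0·4847·8 + 13·3275·2 = 1678000.
1678000 mod 121175 = 102725.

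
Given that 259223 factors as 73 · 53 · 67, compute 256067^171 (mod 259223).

Mod 73: 256067 ≡ 56; by Fermat, exponent reduces to 171 mod 72 = 27; 56^27 ≡ 51 (mod 73).
Mod 53: 256067 ≡ 24; by Fermat, exponent reduces to 171 mod 52 = 15; 24^15 ≡ 46 (mod 53).
Mod 67: 256067 ≡ 60; by Fermat, exponent reduces to 171 mod 66 = 39; 60^39 ≡ 64 (mod 67).
Combine by CRT: x ≡ 51 (mod 73), x ≡ 46 (mod 53), x ≡ 64 (mod 67) ⇒ x ≡ 229271 (mod 259223).

229271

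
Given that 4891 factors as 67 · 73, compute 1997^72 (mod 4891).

Mod 67: 1997 ≡ 54; by Fermat, exponent reduces to 72 mod 66 = 6; 54^6 ≡ 62 (mod 67).
Mod 73: 1997 ≡ 26; since 72 | 72, by Fermat 26^72 ≡ 1 (mod 73).
Combine by CRT: x ≡ 62 (mod 67), x ≡ 1 (mod 73) ⇒ x ≡ 4819 (mod 4891).

4819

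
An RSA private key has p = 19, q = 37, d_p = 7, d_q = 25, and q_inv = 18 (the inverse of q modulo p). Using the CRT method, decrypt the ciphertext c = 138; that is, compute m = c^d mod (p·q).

434

m₁ = c^(d_p) mod p: c ≡ 5 (mod 19), and 5^7 mod 19 = 16.
m₂ = c^(d_q) mod q: c ≡ 27 (mod 37), and 27^25 mod 37 = 27.
h = q_inv·(m₁ − m₂) mod p = 18·(16 − 27) mod 19 = 11.
m = m₂ + h·q = 27 + 11·37 = 434.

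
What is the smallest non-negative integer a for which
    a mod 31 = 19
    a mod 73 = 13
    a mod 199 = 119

The moduli are pairwise coprime; N = 31·73·199 = 450337.
N/31 = 14527; 14527 ≡ 19 (mod 31); 19·18 ≡ 1, so inverse 18.
N/73 = 6169; 6169 ≡ 37 (mod 73); 37·2 ≡ 1, so inverse 2.
N/199 = 2263; 2263 ≡ 74 (mod 199); 74·78 ≡ 1, so inverse 78.
a ≡ 19·14527·18 + 13·6169·2 + 119·2263·78 = 26133794.
26133794 mod 450337 = 14248.

14248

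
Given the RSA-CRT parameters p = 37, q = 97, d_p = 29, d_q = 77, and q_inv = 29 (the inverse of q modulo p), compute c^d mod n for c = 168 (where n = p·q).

2030

m₁ = c^(d_p) mod p: c ≡ 20 (mod 37), and 20^29 mod 37 = 32.
m₂ = c^(d_q) mod q: c ≡ 71 (mod 97), and 71^77 mod 97 = 90.
h = q_inv·(m₁ − m₂) mod p = 29·(32 − 90) mod 37 = 20.
m = m₂ + h·q = 90 + 20·97 = 2030.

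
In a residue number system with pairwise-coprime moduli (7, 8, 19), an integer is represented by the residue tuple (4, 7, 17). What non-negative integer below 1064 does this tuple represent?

207

From x ≡ 4 (mod 7) write x = 4 + 7t. Substituting into x ≡ 7 (mod 8) gives 7t ≡ 3 (mod 8), and since 7⁻¹ ≡ 7 (mod 8), t ≡ 5. Hence x ≡ 4 + 7·5 = 39 (mod 56).
From x ≡ 39 (mod 56) write x = 39 + 56t. Substituting into x ≡ 17 (mod 19) gives 56t ≡ 16 (mod 19), and since 18⁻¹ ≡ 18 (mod 19), t ≡ 3. Hence x ≡ 39 + 56·3 = 207 (mod 1064).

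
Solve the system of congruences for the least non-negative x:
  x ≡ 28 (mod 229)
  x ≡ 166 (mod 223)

5295

Combine the congruences pairwise.
From x ≡ 28 (mod 229) write x = 28 + 229t. Substituting into x ≡ 166 (mod 223) gives 229t ≡ 138 (mod 223), and since 6⁻¹ ≡ 186 (mod 223), t ≡ 23. Hence x ≡ 28 + 229·23 = 5295 (mod 51067).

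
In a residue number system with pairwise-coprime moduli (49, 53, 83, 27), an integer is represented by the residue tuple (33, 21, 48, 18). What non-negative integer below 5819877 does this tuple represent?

2033631

The moduli are pairwise coprime; N = 49·53·83·27 = 5819877.
N/49 = 118773; 118773 ≡ 46 (mod 49); 46·16 ≡ 1, so inverse 16.
N/53 = 109809; 109809 ≡ 46 (mod 53); 46·15 ≡ 1, so inverse 15.
N/83 = 70119; 70119 ≡ 67 (mod 83); 67·57 ≡ 1, so inverse 57.
N/27 = 215551; 215551 ≡ 10 (mod 27); 10·19 ≡ 1, so inverse 19.
x ≡ 33·118773·16 + 21·109809·15 + 48·70119·57 + 18·215551·19 = 362866005.
362866005 mod 5819877 = 2033631.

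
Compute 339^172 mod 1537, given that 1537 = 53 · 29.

1109

Mod 53: 339 ≡ 21; by Fermat, exponent reduces to 172 mod 52 = 16; 21^16 ≡ 49 (mod 53).
Mod 29: 339 ≡ 20; by Fermat, exponent reduces to 172 mod 28 = 4; 20^4 ≡ 7 (mod 29).
Combine by CRT: x ≡ 49 (mod 53), x ≡ 7 (mod 29) ⇒ x ≡ 1109 (mod 1537).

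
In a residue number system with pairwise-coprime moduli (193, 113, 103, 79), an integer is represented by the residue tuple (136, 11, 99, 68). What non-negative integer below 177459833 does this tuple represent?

Combine the congruences pairwise.
From x ≡ 136 (mod 193) write x = 136 + 193t. Substituting into x ≡ 11 (mod 113) gives 193t ≡ 101 (mod 113), and since 80⁻¹ ≡ 89 (mod 113), t ≡ 62. Hence x ≡ 136 + 193·62 = 12102 (mod 21809).
From x ≡ 12102 (mod 21809) write x = 12102 + 21809t. Substituting into x ≡ 99 (mod 103) gives 21809t ≡ 48 (mod 103), and since 76⁻¹ ≡ 61 (mod 103), t ≡ 44. Hence x ≡ 12102 + 21809·44 = 971698 (mod 2246327).
From x ≡ 971698 (mod 2246327) write x = 971698 + 2246327t. Substituting into x ≡ 68 (mod 79) gives 2246327t ≡ 70 (mod 79), and since 41⁻¹ ≡ 27 (mod 79), t ≡ 73. Hence x ≡ 971698 + 2246327·73 = 164953569 (mod 177459833).

164953569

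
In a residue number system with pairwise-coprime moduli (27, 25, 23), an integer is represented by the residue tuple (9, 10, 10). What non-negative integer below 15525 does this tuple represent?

5760

Combine the congruences pairwise.
From x ≡ 9 (mod 27) write x = 9 + 27t. Substituting into x ≡ 10 (mod 25) gives 27t ≡ 1 (mod 25), and since 2⁻¹ ≡ 13 (mod 25), t ≡ 13. Hence x ≡ 9 + 27·13 = 360 (mod 675).
From x ≡ 360 (mod 675) write x = 360 + 675t. Substituting into x ≡ 10 (mod 23) gives 675t ≡ 18 (mod 23), and since 8⁻¹ ≡ 3 (mod 23), t ≡ 8. Hence x ≡ 360 + 675·8 = 5760 (mod 15525).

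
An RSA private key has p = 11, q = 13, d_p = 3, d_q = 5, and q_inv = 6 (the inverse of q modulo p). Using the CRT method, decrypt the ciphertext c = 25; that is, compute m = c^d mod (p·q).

38

m₁ = c^(d_p) mod p: c ≡ 3 (mod 11), and 3^3 mod 11 = 5.
m₂ = c^(d_q) mod q: c ≡ 12 (mod 13), and 12^5 mod 13 = 12.
h = q_inv·(m₁ − m₂) mod p = 6·(5 − 12) mod 11 = 2.
m = m₂ + h·q = 12 + 2·13 = 38.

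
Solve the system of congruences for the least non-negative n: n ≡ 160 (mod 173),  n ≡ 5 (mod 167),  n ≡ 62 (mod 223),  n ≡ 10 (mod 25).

The moduli are pairwise coprime; M = 173·167·223·25 = 161067325.
M/173 = 931025; 931025 ≡ 112 (mod 173); 112·17 ≡ 1, so inverse 17.
M/167 = 964475; 964475 ≡ 50 (mod 167); 50·157 ≡ 1, so inverse 157.
M/223 = 722275; 722275 ≡ 201 (mod 223); 201·152 ≡ 1, so inverse 152.
M/25 = 6442693; 6442693 ≡ 18 (mod 25); 18·7 ≡ 1, so inverse 7.
n ≡ 160·931025·17 + 5·964475·157 + 62·722275·152 + 10·6442693·7 = 10547208985.
10547208985 mod 161067325 = 77832860.

77832860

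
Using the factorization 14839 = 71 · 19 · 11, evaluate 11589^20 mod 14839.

9615

Mod 71: 11589 ≡ 16; 16^20 ≡ 30 (mod 71).
Mod 19: 11589 ≡ 18; by Fermat, exponent reduces to 20 mod 18 = 2; 18^2 ≡ 1 (mod 19).
Mod 11: 11589 ≡ 6; since 10 | 20, by Fermat 6^20 ≡ 1 (mod 11).
Combine by CRT: x ≡ 30 (mod 71), x ≡ 1 (mod 19), x ≡ 1 (mod 11) ⇒ x ≡ 9615 (mod 14839).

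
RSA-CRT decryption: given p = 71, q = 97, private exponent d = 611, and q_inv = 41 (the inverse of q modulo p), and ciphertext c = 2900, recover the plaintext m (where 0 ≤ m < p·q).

d_p = d mod (p−1) = 611 mod 70 = 51; d_q = d mod (q−1) = 35.
m₁ = c^(d_p) mod p: c ≡ 60 (mod 71), and 60^51 mod 71 = 2.
m₂ = c^(d_q) mod q: c ≡ 87 (mod 97), and 87^35 mod 97 = 13.
h = q_inv·(m₁ − m₂) mod p = 41·(2 − 13) mod 71 = 46.
m = m₂ + h·q = 13 + 46·97 = 4475.

4475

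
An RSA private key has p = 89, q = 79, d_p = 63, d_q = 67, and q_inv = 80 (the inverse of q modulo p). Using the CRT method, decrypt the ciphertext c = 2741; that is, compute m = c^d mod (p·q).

6533

m₁ = c^(d_p) mod p: c ≡ 71 (mod 89), and 71^63 mod 89 = 36.
m₂ = c^(d_q) mod q: c ≡ 55 (mod 79), and 55^67 mod 79 = 55.
h = q_inv·(m₁ − m₂) mod p = 80·(36 − 55) mod 89 = 82.
m = m₂ + h·q = 55 + 82·79 = 6533.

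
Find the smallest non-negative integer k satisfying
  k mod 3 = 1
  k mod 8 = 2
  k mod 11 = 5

The moduli are pairwise coprime; N = 3·8·11 = 264.
N/3 = 88; 88 ≡ 1 (mod 3), inverse 1.
N/8 = 33; 33 ≡ 1 (mod 8), inverse 1.
N/11 = 24; 24 ≡ 2 (mod 11); 2·6 ≡ 1, so inverse 6.
k ≡ 1·88·1 + 2·33·1 + 5·24·6 = 874.
874 mod 264 = 82.

82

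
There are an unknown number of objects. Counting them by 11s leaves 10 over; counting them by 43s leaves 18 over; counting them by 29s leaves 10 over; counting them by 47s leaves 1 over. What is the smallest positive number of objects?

From N ≡ 10 (mod 11) write N = 10 + 11t. Substituting into N ≡ 18 (mod 43) gives 11t ≡ 8 (mod 43), and since 11⁻¹ ≡ 4 (mod 43), t ≡ 32. Hence N ≡ 10 + 11·32 = 362 (mod 473).
From N ≡ 362 (mod 473) write N = 362 + 473t. Substituting into N ≡ 10 (mod 29) gives 473t ≡ 25 (mod 29), and since 9⁻¹ ≡ 13 (mod 29), t ≡ 6. Hence N ≡ 362 + 473·6 = 3200 (mod 13717).
From N ≡ 3200 (mod 13717) write N = 3200 + 13717t. Substituting into N ≡ 1 (mod 47) gives 13717t ≡ 44 (mod 47), and since 40⁻¹ ≡ 20 (mod 47), t ≡ 34. Hence N ≡ 3200 + 13717·34 = 469578 (mod 644699).

469578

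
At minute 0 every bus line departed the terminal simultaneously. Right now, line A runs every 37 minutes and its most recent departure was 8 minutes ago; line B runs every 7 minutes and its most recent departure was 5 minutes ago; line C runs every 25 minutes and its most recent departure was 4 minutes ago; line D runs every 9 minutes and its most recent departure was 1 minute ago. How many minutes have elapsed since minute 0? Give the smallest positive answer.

28054

From t ≡ 8 (mod 37) write t = 8 + 37s. Substituting into t ≡ 5 (mod 7) gives 37s ≡ 4 (mod 7), and since 2⁻¹ ≡ 4 (mod 7), s ≡ 2. Hence t ≡ 8 + 37·2 = 82 (mod 259).
From t ≡ 82 (mod 259) write t = 82 + 259s. Substituting into t ≡ 4 (mod 25) gives 259s ≡ 22 (mod 25), and since 9⁻¹ ≡ 14 (mod 25), s ≡ 8. Hence t ≡ 82 + 259·8 = 2154 (mod 6475).
From t ≡ 2154 (mod 6475) write t = 2154 + 6475s. Substituting into t ≡ 1 (mod 9) gives 6475s ≡ 7 (mod 9), and since 4⁻¹ ≡ 7 (mod 9), s ≡ 4. Hence t ≡ 2154 + 6475·4 = 28054 (mod 58275).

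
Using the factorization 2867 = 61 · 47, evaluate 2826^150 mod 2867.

Mod 61: 2826 ≡ 20; by Fermat, exponent reduces to 150 mod 60 = 30; 20^30 ≡ 1 (mod 61).
Mod 47: 2826 ≡ 6; by Fermat, exponent reduces to 150 mod 46 = 12; 6^12 ≡ 37 (mod 47).
Combine by CRT: x ≡ 1 (mod 61), x ≡ 37 (mod 47) ⇒ x ≡ 977 (mod 2867).

977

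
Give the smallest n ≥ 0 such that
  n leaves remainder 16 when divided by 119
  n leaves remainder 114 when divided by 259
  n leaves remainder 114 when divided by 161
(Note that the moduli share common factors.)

Combine the congruences pairwise.
gcd(119, 259) = 7 and 7 | (114 − 16), so the pair is consistent; merging gives n ≡ 373 (mod 4403), where 4403 = lcm(119, 259).
gcd(4403, 161) = 7 and 7 | (114 − 373), so the pair is consistent; merging gives n ≡ 17985 (mod 101269), where 101269 = lcm(4403, 161).
The solution is unique modulo lcm(119, 259, 161) = 101269.

17985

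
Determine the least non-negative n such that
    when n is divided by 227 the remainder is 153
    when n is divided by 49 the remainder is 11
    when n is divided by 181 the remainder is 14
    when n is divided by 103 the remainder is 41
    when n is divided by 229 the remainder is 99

1826740885

Combine the congruences pairwise.
From n ≡ 153 (mod 227) write n = 153 + 227t. Substituting into n ≡ 11 (mod 49) gives 227t ≡ 5 (mod 49), and since 31⁻¹ ≡ 19 (mod 49), t ≡ 46. Hence n ≡ 153 + 227·46 = 10595 (mod 11123).
From n ≡ 10595 (mod 11123) write n = 10595 + 11123t. Substituting into n ≡ 14 (mod 181) gives 11123t ≡ 98 (mod 181), and since 82⁻¹ ≡ 117 (mod 181), t ≡ 63. Hence n ≡ 10595 + 11123·63 = 711344 (mod 2013263).
From n ≡ 711344 (mod 2013263) write n = 711344 + 2013263t. Substituting into n ≡ 41 (mod 103) gives 2013263t ≡ 15 (mod 103), and since 25⁻¹ ≡ 33 (mod 103), t ≡ 83. Hence n ≡ 711344 + 2013263·83 = 167812173 (mod 207366089).
From n ≡ 167812173 (mod 207366089) write n = 167812173 + 207366089t. Substituting into n ≡ 99 (mod 229) gives 207366089t ≡ 42 (mod 229), and since 177⁻¹ ≡ 22 (mod 229), t ≡ 8. Hence n ≡ 167812173 + 207366089·8 = 1826740885 (mod 47486834381).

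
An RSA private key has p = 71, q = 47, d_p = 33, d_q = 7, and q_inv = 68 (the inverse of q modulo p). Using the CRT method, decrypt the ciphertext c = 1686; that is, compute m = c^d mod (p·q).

1688

m₁ = c^(d_p) mod p: c ≡ 53 (mod 71), and 53^33 mod 71 = 55.
m₂ = c^(d_q) mod q: c ≡ 41 (mod 47), and 41^7 mod 47 = 43.
h = q_inv·(m₁ − m₂) mod p = 68·(55 − 43) mod 71 = 35.
m = m₂ + h·q = 43 + 35·47 = 1688.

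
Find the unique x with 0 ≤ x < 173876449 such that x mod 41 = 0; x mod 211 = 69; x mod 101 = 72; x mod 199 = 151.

29778710

Combine the congruences pairwise.
From x ≡ 0 (mod 41) write x = 0 + 41t. Substituting into x ≡ 69 (mod 211) gives 41t ≡ 69 (mod 211), and since 41⁻¹ ≡ 175 (mod 211), t ≡ 48. Hence x ≡ 0 + 41·48 = 1968 (mod 8651).
From x ≡ 1968 (mod 8651) write x = 1968 + 8651t. Substituting into x ≡ 72 (mod 101) gives 8651t ≡ 23 (mod 101), and since 66⁻¹ ≡ 75 (mod 101), t ≡ 8. Hence x ≡ 1968 + 8651·8 = 71176 (mod 873751).
From x ≡ 71176 (mod 873751) write x = 71176 + 873751t. Substituting into x ≡ 151 (mod 199) gives 873751t ≡ 18 (mod 199), and since 141⁻¹ ≡ 24 (mod 199), t ≡ 34. Hence x ≡ 71176 + 873751·34 = 29778710 (mod 173876449).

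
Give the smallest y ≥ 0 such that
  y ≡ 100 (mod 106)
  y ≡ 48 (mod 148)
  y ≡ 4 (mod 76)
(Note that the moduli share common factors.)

114156

gcd(106, 148) = 2 and 2 | (48 − 100), so the pair is consistent; merging gives y ≡ 4340 (mod 7844), where 7844 = lcm(106, 148).
gcd(7844, 76) = 4 and 4 | (4 − 4340), so the pair is consistent; merging gives y ≡ 114156 (mod 149036), where 149036 = lcm(7844, 76).
The solution is unique modulo lcm(106, 148, 76) = 149036.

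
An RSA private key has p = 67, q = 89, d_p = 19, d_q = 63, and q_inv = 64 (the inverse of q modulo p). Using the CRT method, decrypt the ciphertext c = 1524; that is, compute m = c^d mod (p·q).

111

m₁ = c^(d_p) mod p: c ≡ 50 (mod 67), and 50^19 mod 67 = 44.
m₂ = c^(d_q) mod q: c ≡ 11 (mod 89), and 11^63 mod 89 = 22.
h = q_inv·(m₁ − m₂) mod p = 64·(44 − 22) mod 67 = 1.
m = m₂ + h·q = 22 + 1·89 = 111.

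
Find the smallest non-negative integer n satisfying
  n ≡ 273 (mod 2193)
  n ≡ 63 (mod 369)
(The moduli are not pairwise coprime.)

Combine the congruences pairwise.
gcd(2193, 369) = 3 and 3 | (63 − 273), so the pair is consistent; merging gives n ≡ 22203 (mod 269739), where 269739 = lcm(2193, 369).
The solution is unique modulo lcm(2193, 369) = 269739.

22203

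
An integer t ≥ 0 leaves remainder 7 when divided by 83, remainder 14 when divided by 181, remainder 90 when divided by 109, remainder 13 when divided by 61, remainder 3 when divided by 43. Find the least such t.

4106551001

From t ≡ 7 (mod 83) write t = 7 + 83s. Substituting into t ≡ 14 (mod 181) gives 83s ≡ 7 (mod 181), and since 83⁻¹ ≡ 24 (mod 181), s ≡ 168. Hence t ≡ 7 + 83·168 = 13951 (mod 15023).
From t ≡ 13951 (mod 15023) write t = 13951 + 15023s. Substituting into t ≡ 90 (mod 109) gives 15023s ≡ 91 (mod 109), and since 90⁻¹ ≡ 86 (mod 109), s ≡ 87. Hence t ≡ 13951 + 15023·87 = 1320952 (mod 1637507).
From t ≡ 1320952 (mod 1637507) write t = 1320952 + 1637507s. Substituting into t ≡ 13 (mod 61) gives 1637507s ≡ 16 (mod 61), and since 23⁻¹ ≡ 8 (mod 61), s ≡ 6. Hence t ≡ 1320952 + 1637507·6 = 11145994 (mod 99887927).
From t ≡ 11145994 (mod 99887927) write t = 11145994 + 99887927s. Substituting into t ≡ 3 (mod 43) gives 99887927s ≡ 39 (mod 43), and since 2⁻¹ ≡ 22 (mod 43), s ≡ 41. Hence t ≡ 11145994 + 99887927·41 = 4106551001 (mod 4295180861).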